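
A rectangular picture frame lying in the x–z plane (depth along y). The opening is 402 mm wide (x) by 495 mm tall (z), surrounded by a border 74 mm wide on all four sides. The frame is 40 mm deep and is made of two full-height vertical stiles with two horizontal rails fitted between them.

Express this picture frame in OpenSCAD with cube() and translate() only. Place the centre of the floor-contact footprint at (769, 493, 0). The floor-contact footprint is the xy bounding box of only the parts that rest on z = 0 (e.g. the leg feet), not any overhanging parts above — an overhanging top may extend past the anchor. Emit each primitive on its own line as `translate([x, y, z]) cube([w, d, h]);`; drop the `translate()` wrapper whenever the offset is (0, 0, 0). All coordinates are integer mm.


translate([494, 473, 0]) cube([74, 40, 643]);
translate([970, 473, 0]) cube([74, 40, 643]);
translate([568, 473, 0]) cube([402, 40, 74]);
translate([568, 473, 569]) cube([402, 40, 74]);


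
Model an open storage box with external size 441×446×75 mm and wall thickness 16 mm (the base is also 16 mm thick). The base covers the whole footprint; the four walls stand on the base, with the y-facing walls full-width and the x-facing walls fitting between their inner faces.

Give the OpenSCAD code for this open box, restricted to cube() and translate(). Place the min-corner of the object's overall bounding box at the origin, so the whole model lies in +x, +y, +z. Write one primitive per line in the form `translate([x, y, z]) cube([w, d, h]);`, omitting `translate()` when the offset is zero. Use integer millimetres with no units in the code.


cube([441, 446, 16]);
translate([0, 0, 16]) cube([441, 16, 59]);
translate([0, 430, 16]) cube([441, 16, 59]);
translate([0, 16, 16]) cube([16, 414, 59]);
translate([425, 16, 16]) cube([16, 414, 59]);


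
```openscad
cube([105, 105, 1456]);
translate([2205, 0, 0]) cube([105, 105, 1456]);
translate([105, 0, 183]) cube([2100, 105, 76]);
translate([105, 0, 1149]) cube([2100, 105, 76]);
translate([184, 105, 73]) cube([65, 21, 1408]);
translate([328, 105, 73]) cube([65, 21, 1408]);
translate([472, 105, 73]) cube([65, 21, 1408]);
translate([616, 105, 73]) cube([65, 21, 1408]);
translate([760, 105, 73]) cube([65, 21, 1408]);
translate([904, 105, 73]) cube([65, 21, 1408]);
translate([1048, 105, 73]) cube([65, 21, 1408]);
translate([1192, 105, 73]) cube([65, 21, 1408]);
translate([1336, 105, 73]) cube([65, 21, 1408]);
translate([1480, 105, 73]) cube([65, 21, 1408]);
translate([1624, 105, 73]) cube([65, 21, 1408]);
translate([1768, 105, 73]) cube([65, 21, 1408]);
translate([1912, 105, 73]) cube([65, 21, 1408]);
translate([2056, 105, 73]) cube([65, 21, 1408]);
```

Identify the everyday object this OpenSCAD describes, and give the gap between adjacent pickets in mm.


A fence section. The picket gap is 79 mm.

Two posts, two rails, 14 pickets — a fence section. Span 2100 mm holds 14 pickets of 65 mm with 15 equal gaps: ⌊(2100 − 14·65) / 15⌋ = 79 mm.


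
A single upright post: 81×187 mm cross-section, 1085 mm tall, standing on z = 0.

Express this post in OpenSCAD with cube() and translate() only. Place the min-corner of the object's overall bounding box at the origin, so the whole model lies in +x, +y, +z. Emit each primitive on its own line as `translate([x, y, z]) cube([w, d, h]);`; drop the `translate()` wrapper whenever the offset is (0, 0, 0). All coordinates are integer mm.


cube([81, 187, 1085]);


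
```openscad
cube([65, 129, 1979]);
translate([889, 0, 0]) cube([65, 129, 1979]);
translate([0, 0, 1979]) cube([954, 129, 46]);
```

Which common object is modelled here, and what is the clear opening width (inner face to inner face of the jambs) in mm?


A door frame. The clear opening width is 824 mm.

Two 1979 mm tall posts with a header on top — a door frame. The left jamb is 65 mm wide at x = 0; the right jamb starts at x = 889. The clear opening is 889 − 65 = 824 mm.


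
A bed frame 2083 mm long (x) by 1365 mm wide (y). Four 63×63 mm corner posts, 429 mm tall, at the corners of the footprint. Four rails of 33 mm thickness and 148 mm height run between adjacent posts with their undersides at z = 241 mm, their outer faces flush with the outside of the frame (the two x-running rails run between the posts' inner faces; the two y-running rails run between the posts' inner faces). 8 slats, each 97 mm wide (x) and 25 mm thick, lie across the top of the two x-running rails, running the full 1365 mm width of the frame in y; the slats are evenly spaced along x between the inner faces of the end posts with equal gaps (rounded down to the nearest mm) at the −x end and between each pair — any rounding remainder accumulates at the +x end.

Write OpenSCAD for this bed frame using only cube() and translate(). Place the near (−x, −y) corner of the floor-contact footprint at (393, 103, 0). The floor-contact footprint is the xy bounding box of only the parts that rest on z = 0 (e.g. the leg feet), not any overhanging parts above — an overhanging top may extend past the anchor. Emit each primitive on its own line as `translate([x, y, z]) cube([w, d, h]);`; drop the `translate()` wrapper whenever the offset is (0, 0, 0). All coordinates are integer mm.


translate([393, 103, 0]) cube([63, 63, 429]);
translate([393, 1405, 0]) cube([63, 63, 429]);
translate([2413, 103, 0]) cube([63, 63, 429]);
translate([2413, 1405, 0]) cube([63, 63, 429]);
translate([456, 103, 241]) cube([1957, 33, 148]);
translate([456, 1435, 241]) cube([1957, 33, 148]);
translate([393, 166, 241]) cube([33, 1239, 148]);
translate([2443, 166, 241]) cube([33, 1239, 148]);
translate([587, 103, 389]) cube([97, 1365, 25]);
translate([815, 103, 389]) cube([97, 1365, 25]);
translate([1043, 103, 389]) cube([97, 1365, 25]);
translate([1271, 103, 389]) cube([97, 1365, 25]);
translate([1499, 103, 389]) cube([97, 1365, 25]);
translate([1727, 103, 389]) cube([97, 1365, 25]);
translate([1955, 103, 389]) cube([97, 1365, 25]);
translate([2183, 103, 389]) cube([97, 1365, 25]);


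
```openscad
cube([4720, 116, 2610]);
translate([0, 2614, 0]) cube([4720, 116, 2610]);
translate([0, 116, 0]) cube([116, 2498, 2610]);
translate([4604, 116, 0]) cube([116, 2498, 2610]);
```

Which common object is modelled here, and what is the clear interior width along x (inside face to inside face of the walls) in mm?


A house (or room) frame. The interior width is 4488 mm.

Four 2610 mm walls enclosing a rectangle with no floor or roof — a room or house frame. Outside width is 4720 mm and wall thickness is 116 mm, so the interior width is 4720 − 2 × 116 = 4488 mm.


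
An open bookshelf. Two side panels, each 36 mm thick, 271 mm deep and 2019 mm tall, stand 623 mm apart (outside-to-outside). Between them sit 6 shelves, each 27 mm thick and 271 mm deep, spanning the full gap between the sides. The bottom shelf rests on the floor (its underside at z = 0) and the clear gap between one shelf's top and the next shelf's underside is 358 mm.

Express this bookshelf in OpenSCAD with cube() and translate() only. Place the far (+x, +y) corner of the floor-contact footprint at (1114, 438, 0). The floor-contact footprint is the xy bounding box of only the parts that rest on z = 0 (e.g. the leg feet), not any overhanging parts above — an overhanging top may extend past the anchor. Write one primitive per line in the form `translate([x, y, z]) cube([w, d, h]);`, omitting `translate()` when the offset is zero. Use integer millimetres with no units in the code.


translate([491, 167, 0]) cube([36, 271, 2019]);
translate([1078, 167, 0]) cube([36, 271, 2019]);
translate([527, 167, 0]) cube([551, 271, 27]);
translate([527, 167, 385]) cube([551, 271, 27]);
translate([527, 167, 770]) cube([551, 271, 27]);
translate([527, 167, 1155]) cube([551, 271, 27]);
translate([527, 167, 1540]) cube([551, 271, 27]);
translate([527, 167, 1925]) cube([551, 271, 27]);


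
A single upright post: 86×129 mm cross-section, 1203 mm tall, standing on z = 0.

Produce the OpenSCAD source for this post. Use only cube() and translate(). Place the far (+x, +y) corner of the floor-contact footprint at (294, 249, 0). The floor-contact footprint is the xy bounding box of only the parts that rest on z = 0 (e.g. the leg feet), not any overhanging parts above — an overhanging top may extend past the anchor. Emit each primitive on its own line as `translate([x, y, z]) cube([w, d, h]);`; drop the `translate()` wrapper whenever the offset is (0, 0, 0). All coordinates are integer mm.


translate([208, 120, 0]) cube([86, 129, 1203]);


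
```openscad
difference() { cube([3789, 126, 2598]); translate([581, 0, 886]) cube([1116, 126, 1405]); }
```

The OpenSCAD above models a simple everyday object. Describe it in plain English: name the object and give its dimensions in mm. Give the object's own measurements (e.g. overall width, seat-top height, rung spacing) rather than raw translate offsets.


A wall 3789 mm long (x), 126 mm thick (y), 2598 mm tall, with a rectangular window opening cut through it. The opening is 1116 mm wide and 1405 mm tall; its sill is at z = 886 mm and its near (−x) edge is 581 mm from the wall's −x end. The opening passes through the full wall thickness.


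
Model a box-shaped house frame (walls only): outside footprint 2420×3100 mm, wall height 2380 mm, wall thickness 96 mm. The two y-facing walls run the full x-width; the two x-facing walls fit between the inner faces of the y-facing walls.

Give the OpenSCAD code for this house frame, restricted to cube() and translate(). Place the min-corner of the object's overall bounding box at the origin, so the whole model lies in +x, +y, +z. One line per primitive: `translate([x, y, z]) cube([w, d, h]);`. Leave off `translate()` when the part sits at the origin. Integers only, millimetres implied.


cube([2420, 96, 2380]);
translate([0, 3004, 0]) cube([2420, 96, 2380]);
translate([0, 96, 0]) cube([96, 2908, 2380]);
translate([2324, 96, 0]) cube([96, 2908, 2380]);


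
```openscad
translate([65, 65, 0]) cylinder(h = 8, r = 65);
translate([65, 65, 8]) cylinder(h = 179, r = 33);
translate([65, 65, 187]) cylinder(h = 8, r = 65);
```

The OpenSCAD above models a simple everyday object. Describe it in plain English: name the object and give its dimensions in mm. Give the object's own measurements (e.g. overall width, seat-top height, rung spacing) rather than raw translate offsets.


A spool: two coaxial disc flanges of radius 65 mm and thickness 8 mm, joined by a core cylinder of radius 33 mm and height 179 mm. The lower flange rests on z = 0 and the three cylinders share a vertical axis.


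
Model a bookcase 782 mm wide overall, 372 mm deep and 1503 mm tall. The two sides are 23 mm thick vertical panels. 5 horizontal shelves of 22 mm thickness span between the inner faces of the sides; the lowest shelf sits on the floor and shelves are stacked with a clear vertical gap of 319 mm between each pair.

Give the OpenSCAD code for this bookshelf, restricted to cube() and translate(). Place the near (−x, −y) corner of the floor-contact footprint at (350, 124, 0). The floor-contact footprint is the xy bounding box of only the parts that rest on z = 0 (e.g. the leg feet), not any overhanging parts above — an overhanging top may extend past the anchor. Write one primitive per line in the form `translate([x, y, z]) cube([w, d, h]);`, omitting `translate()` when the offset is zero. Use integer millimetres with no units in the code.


translate([350, 124, 0]) cube([23, 372, 1503]);
translate([1109, 124, 0]) cube([23, 372, 1503]);
translate([373, 124, 0]) cube([736, 372, 22]);
translate([373, 124, 341]) cube([736, 372, 22]);
translate([373, 124, 682]) cube([736, 372, 22]);
translate([373, 124, 1023]) cube([736, 372, 22]);
translate([373, 124, 1364]) cube([736, 372, 22]);


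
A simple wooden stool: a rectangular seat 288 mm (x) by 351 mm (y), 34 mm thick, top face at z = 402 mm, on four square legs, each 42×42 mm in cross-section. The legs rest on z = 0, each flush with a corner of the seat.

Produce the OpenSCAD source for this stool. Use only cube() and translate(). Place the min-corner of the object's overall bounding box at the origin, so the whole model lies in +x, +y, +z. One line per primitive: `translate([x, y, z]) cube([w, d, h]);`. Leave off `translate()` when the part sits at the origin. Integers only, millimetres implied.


translate([0, 0, 368]) cube([288, 351, 34]);
cube([42, 42, 368]);
translate([246, 0, 0]) cube([42, 42, 368]);
translate([0, 309, 0]) cube([42, 42, 368]);
translate([246, 309, 0]) cube([42, 42, 368]);


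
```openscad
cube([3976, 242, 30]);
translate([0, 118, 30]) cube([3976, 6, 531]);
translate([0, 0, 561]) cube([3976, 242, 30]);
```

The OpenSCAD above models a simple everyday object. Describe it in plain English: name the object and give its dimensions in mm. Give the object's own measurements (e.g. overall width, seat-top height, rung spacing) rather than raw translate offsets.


An I-beam lying along x, 3976 mm long. Overall section height 591 mm. Two flanges 242 mm wide (y) and 30 mm thick, one on the floor and one at the top; a web 6 mm thick runs between them, centred on the flange width.


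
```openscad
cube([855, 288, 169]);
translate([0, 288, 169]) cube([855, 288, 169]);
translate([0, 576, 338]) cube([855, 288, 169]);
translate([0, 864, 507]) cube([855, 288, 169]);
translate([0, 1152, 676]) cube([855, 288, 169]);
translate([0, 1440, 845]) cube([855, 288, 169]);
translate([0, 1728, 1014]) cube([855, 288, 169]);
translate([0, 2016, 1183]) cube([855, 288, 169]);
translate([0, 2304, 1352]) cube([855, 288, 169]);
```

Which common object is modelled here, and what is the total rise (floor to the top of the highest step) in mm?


A staircase. The total rise is 1521 mm.

9 identical blocks, each offset up and back from the previous — a staircase. Each step is 169 mm tall and there are 9 of them, so the total rise is 9 × 169 = 1521 mm.


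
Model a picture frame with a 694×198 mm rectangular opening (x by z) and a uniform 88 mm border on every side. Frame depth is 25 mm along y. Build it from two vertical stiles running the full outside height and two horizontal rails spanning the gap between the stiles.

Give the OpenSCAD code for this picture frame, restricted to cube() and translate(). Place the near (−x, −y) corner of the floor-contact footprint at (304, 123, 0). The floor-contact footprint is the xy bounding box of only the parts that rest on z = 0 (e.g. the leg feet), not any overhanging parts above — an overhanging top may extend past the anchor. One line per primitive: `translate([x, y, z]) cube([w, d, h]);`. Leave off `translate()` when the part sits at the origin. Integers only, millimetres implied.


translate([304, 123, 0]) cube([88, 25, 374]);
translate([1086, 123, 0]) cube([88, 25, 374]);
translate([392, 123, 0]) cube([694, 25, 88]);
translate([392, 123, 286]) cube([694, 25, 88]);


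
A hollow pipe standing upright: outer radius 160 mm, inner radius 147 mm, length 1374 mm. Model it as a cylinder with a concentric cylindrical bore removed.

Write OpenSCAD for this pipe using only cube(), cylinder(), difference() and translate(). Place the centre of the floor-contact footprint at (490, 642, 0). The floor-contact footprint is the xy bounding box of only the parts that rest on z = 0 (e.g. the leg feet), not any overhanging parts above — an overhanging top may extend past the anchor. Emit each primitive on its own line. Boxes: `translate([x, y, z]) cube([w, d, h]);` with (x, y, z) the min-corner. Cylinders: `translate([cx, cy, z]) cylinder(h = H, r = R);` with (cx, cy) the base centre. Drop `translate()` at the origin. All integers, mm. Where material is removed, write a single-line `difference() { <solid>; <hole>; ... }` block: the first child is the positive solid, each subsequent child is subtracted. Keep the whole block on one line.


difference() { translate([490, 642, 0]) cylinder(h = 1374, r = 160); translate([490, 642, 0]) cylinder(h = 1374, r = 147); }


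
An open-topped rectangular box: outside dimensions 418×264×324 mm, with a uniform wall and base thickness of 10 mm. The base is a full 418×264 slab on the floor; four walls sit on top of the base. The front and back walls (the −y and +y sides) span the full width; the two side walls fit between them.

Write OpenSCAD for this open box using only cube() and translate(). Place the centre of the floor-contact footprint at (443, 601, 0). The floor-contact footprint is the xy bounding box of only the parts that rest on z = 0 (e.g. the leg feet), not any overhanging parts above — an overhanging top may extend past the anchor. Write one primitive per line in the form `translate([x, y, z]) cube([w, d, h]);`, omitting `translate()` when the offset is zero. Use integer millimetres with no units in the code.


translate([234, 469, 0]) cube([418, 264, 10]);
translate([234, 469, 10]) cube([418, 10, 314]);
translate([234, 723, 10]) cube([418, 10, 314]);
translate([234, 479, 10]) cube([10, 244, 314]);
translate([642, 479, 10]) cube([10, 244, 314]);


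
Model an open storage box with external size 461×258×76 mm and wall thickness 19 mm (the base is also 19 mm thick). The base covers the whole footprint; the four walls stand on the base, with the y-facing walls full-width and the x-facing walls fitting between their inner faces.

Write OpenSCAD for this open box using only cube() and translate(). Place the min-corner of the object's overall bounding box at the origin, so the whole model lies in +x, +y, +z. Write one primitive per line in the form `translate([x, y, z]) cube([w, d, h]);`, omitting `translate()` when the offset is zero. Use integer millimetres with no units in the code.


cube([461, 258, 19]);
translate([0, 0, 19]) cube([461, 19, 57]);
translate([0, 239, 19]) cube([461, 19, 57]);
translate([0, 19, 19]) cube([19, 220, 57]);
translate([442, 19, 19]) cube([19, 220, 57]);


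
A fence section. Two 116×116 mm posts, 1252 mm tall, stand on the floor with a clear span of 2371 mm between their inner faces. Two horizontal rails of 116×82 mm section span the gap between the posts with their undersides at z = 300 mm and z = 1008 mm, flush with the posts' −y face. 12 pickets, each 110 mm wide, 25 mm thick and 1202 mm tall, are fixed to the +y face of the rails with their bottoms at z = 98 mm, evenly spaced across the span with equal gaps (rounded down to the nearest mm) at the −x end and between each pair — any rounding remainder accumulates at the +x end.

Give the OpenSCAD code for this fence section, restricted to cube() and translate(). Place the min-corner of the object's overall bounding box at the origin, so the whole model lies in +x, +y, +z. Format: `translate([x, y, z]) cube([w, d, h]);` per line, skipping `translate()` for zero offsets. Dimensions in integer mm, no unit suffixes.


cube([116, 116, 1252]);
translate([2487, 0, 0]) cube([116, 116, 1252]);
translate([116, 0, 300]) cube([2371, 116, 82]);
translate([116, 0, 1008]) cube([2371, 116, 82]);
translate([196, 116, 98]) cube([110, 25, 1202]);
translate([386, 116, 98]) cube([110, 25, 1202]);
translate([576, 116, 98]) cube([110, 25, 1202]);
translate([766, 116, 98]) cube([110, 25, 1202]);
translate([956, 116, 98]) cube([110, 25, 1202]);
translate([1146, 116, 98]) cube([110, 25, 1202]);
translate([1336, 116, 98]) cube([110, 25, 1202]);
translate([1526, 116, 98]) cube([110, 25, 1202]);
translate([1716, 116, 98]) cube([110, 25, 1202]);
translate([1906, 116, 98]) cube([110, 25, 1202]);
translate([2096, 116, 98]) cube([110, 25, 1202]);
translate([2286, 116, 98]) cube([110, 25, 1202]);


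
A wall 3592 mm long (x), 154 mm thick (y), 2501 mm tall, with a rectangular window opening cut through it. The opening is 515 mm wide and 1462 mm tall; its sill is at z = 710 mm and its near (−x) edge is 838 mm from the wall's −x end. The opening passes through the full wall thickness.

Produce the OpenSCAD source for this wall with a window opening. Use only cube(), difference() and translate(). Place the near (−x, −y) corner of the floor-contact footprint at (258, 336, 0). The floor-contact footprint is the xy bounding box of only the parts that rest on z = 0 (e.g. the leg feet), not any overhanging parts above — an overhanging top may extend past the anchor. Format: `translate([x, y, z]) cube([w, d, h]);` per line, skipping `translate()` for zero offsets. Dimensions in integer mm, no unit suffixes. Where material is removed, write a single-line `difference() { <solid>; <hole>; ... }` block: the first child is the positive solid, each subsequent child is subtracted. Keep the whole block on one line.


difference() { translate([258, 336, 0]) cube([3592, 154, 2501]); translate([1096, 336, 710]) cube([515, 154, 1462]); }


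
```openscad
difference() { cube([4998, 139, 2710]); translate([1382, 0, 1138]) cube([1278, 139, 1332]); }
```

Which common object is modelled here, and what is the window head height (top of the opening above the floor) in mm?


A wall with a window opening. The window head height is 2470 mm.

A wall with a rectangular opening subtracted — a window. Sill at z = 1138, opening 1332 mm tall, so the head is at 1138 + 1332 = 2470 mm.


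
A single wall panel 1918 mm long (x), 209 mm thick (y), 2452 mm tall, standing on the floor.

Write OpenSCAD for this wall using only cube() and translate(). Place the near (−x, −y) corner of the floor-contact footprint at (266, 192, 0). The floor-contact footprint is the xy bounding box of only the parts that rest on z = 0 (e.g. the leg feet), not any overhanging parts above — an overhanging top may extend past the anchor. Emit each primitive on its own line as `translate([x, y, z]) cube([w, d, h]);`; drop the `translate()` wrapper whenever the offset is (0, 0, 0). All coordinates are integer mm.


translate([266, 192, 0]) cube([1918, 209, 2452]);


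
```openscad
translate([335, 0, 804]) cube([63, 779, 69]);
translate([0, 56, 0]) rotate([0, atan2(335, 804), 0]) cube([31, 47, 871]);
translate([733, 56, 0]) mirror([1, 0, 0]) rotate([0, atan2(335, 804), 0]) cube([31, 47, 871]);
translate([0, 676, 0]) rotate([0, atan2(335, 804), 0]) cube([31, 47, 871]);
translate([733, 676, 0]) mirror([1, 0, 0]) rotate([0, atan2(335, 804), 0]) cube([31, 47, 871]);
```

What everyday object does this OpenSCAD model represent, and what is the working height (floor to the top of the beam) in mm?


A sawhorse. The overall height is 873 mm.

A beam across two mirrored pairs of raked legs — a sawhorse. The beam's underside is at z = 804 (matching the legs' vertical rise in atan2(335, 804)) and the beam is 69 mm tall, so its top is at 804 + 69 = 873 mm. The raked legs top out at the beam's underside, so that is the highest point.


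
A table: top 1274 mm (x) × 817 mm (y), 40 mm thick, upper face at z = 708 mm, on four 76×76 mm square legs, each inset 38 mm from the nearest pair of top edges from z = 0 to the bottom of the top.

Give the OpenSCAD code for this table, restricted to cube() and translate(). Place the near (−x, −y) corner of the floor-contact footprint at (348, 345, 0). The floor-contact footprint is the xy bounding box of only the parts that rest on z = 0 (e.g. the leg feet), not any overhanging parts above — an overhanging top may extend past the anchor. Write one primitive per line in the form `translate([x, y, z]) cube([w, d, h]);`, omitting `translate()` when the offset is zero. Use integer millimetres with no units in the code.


translate([310, 307, 668]) cube([1274, 817, 40]);
translate([348, 345, 0]) cube([76, 76, 668]);
translate([1470, 345, 0]) cube([76, 76, 668]);
translate([348, 1010, 0]) cube([76, 76, 668]);
translate([1470, 1010, 0]) cube([76, 76, 668]);


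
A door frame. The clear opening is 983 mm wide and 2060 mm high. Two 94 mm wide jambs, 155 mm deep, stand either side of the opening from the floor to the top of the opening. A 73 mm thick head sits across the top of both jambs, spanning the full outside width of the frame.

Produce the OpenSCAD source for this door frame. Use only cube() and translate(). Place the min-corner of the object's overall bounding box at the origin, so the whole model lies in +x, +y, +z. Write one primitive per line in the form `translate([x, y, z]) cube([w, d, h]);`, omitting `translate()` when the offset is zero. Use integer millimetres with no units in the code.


cube([94, 155, 2060]);
translate([1077, 0, 0]) cube([94, 155, 2060]);
translate([0, 0, 2060]) cube([1171, 155, 73]);


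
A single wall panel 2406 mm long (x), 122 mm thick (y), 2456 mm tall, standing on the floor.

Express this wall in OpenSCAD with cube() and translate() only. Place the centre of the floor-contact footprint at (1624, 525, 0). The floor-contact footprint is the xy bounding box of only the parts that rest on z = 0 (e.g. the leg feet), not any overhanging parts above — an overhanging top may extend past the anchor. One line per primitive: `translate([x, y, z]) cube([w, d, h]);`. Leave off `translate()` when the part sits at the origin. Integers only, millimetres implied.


translate([421, 464, 0]) cube([2406, 122, 2456]);


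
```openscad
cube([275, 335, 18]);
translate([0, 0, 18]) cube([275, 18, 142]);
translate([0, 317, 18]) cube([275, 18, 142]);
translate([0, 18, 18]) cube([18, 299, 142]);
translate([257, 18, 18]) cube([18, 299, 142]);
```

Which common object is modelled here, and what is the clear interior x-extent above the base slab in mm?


An open box. The internal width is 239 mm.

A 275×335 base slab with four walls standing on it — an open box. The base is 275 mm wide and the walls are 18 mm thick, so the internal width is 275 − 2 × 18 = 239 mm.


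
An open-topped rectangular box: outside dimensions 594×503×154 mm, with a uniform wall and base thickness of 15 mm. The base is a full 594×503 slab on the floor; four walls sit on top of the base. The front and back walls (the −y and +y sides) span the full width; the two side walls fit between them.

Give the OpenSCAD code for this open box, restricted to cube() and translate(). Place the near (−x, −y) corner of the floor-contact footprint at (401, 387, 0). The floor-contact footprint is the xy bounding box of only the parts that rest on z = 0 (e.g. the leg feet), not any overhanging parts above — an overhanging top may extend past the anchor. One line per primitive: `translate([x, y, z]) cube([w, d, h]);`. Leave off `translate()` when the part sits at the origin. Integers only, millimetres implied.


translate([401, 387, 0]) cube([594, 503, 15]);
translate([401, 387, 15]) cube([594, 15, 139]);
translate([401, 875, 15]) cube([594, 15, 139]);
translate([401, 402, 15]) cube([15, 473, 139]);
translate([980, 402, 15]) cube([15, 473, 139]);


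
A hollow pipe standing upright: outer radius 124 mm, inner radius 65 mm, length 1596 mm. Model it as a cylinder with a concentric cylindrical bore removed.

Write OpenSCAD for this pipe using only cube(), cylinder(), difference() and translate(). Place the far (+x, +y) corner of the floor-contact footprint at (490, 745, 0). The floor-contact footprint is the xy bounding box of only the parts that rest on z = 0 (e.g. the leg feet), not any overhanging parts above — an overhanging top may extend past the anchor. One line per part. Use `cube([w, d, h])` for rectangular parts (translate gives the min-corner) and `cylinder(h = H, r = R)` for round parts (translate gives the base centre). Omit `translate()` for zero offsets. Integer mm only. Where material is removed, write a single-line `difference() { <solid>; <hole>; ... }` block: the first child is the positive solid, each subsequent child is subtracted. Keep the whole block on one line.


difference() { translate([366, 621, 0]) cylinder(h = 1596, r = 124); translate([366, 621, 0]) cylinder(h = 1596, r = 65); }


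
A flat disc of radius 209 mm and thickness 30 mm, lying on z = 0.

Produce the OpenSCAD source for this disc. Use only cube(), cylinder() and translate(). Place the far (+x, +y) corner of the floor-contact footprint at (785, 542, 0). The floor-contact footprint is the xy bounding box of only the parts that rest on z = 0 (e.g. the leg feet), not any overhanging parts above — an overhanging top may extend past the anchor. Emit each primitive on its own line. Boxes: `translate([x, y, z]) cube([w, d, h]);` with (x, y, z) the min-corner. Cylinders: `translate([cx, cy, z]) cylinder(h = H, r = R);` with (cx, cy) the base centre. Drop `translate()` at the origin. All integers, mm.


translate([576, 333, 0]) cylinder(h = 30, r = 209);


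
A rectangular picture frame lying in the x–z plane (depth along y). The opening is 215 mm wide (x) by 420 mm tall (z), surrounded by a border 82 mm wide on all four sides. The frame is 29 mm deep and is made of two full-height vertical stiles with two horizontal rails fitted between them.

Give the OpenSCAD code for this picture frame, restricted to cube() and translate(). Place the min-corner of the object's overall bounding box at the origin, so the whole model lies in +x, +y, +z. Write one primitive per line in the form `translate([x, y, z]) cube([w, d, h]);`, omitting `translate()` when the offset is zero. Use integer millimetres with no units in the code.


cube([82, 29, 584]);
translate([297, 0, 0]) cube([82, 29, 584]);
translate([82, 0, 0]) cube([215, 29, 82]);
translate([82, 0, 502]) cube([215, 29, 82]);


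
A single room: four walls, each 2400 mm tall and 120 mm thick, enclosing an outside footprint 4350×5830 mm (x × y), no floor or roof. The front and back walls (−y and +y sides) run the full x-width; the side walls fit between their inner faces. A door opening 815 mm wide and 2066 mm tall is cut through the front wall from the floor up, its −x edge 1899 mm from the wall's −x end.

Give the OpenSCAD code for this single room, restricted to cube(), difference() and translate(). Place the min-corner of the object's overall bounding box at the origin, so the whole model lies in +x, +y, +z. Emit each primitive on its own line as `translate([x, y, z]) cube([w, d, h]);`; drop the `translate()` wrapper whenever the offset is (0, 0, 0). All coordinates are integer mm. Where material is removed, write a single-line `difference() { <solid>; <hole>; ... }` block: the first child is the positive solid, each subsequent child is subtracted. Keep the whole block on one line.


difference() { cube([4350, 120, 2400]); translate([1899, 0, 0]) cube([815, 120, 2066]); }
translate([0, 5710, 0]) cube([4350, 120, 2400]);
translate([0, 120, 0]) cube([120, 5590, 2400]);
translate([4230, 120, 0]) cube([120, 5590, 2400]);


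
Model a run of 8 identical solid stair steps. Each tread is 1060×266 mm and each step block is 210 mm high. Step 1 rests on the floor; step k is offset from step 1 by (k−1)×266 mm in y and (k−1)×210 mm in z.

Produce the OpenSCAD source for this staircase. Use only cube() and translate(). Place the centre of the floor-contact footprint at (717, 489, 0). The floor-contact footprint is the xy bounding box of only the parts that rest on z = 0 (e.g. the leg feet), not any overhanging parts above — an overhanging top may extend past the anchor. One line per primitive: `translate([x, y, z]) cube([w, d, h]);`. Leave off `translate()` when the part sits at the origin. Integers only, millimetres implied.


translate([187, 356, 0]) cube([1060, 266, 210]);
translate([187, 622, 210]) cube([1060, 266, 210]);
translate([187, 888, 420]) cube([1060, 266, 210]);
translate([187, 1154, 630]) cube([1060, 266, 210]);
translate([187, 1420, 840]) cube([1060, 266, 210]);
translate([187, 1686, 1050]) cube([1060, 266, 210]);
translate([187, 1952, 1260]) cube([1060, 266, 210]);
translate([187, 2218, 1470]) cube([1060, 266, 210]);


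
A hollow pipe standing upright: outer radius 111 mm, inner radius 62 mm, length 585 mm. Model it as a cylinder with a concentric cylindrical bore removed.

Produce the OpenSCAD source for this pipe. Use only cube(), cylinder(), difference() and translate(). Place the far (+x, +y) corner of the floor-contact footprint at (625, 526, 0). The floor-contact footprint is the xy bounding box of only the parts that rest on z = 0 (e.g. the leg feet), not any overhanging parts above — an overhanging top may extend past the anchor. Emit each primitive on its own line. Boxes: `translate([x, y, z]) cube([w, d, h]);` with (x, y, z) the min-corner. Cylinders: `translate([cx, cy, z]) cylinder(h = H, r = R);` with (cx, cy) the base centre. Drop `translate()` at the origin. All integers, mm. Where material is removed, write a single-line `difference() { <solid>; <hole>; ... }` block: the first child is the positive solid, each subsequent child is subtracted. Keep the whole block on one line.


difference() { translate([514, 415, 0]) cylinder(h = 585, r = 111); translate([514, 415, 0]) cylinder(h = 585, r = 62); }


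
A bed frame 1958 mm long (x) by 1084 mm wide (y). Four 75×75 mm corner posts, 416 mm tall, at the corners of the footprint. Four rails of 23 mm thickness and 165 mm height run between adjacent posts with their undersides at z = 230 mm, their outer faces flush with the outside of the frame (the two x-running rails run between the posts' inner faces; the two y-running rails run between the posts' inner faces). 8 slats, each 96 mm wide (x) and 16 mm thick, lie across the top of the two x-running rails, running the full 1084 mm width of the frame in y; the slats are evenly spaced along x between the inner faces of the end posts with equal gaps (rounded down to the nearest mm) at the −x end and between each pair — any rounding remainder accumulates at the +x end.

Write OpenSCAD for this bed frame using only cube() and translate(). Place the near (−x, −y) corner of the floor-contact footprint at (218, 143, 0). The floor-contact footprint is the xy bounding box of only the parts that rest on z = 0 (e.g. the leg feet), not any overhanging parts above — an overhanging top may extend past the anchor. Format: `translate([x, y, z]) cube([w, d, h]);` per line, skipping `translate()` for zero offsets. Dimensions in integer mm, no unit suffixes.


translate([218, 143, 0]) cube([75, 75, 416]);
translate([218, 1152, 0]) cube([75, 75, 416]);
translate([2101, 143, 0]) cube([75, 75, 416]);
translate([2101, 1152, 0]) cube([75, 75, 416]);
translate([293, 143, 230]) cube([1808, 23, 165]);
translate([293, 1204, 230]) cube([1808, 23, 165]);
translate([218, 218, 230]) cube([23, 934, 165]);
translate([2153, 218, 230]) cube([23, 934, 165]);
translate([408, 143, 395]) cube([96, 1084, 16]);
translate([619, 143, 395]) cube([96, 1084, 16]);
translate([830, 143, 395]) cube([96, 1084, 16]);
translate([1041, 143, 395]) cube([96, 1084, 16]);
translate([1252, 143, 395]) cube([96, 1084, 16]);
translate([1463, 143, 395]) cube([96, 1084, 16]);
translate([1674, 143, 395]) cube([96, 1084, 16]);
translate([1885, 143, 395]) cube([96, 1084, 16]);


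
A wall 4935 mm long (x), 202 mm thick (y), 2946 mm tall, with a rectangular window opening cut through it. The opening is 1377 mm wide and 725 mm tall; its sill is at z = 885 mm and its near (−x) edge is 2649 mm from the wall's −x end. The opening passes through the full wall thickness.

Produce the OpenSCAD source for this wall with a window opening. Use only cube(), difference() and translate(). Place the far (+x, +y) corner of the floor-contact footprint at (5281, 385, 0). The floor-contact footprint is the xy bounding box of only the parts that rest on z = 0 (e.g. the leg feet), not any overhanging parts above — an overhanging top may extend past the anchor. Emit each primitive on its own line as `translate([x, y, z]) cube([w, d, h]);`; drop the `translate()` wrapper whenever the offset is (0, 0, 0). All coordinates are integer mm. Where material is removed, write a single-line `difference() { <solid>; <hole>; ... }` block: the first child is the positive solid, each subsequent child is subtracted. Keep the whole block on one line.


difference() { translate([346, 183, 0]) cube([4935, 202, 2946]); translate([2995, 183, 885]) cube([1377, 202, 725]); }


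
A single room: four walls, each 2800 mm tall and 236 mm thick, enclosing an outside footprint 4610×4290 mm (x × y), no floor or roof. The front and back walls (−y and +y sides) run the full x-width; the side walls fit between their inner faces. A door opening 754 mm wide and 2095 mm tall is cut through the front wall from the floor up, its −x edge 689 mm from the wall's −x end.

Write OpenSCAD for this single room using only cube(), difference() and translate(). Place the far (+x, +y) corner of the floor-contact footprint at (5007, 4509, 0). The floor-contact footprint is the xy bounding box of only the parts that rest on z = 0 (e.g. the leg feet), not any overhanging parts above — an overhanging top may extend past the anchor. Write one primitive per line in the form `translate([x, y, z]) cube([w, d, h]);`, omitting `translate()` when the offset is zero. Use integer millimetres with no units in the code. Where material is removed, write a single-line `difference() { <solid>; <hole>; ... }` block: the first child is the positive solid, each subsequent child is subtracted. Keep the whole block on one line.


difference() { translate([397, 219, 0]) cube([4610, 236, 2800]); translate([1086, 219, 0]) cube([754, 236, 2095]); }
translate([397, 4273, 0]) cube([4610, 236, 2800]);
translate([397, 455, 0]) cube([236, 3818, 2800]);
translate([4771, 455, 0]) cube([236, 3818, 2800]);


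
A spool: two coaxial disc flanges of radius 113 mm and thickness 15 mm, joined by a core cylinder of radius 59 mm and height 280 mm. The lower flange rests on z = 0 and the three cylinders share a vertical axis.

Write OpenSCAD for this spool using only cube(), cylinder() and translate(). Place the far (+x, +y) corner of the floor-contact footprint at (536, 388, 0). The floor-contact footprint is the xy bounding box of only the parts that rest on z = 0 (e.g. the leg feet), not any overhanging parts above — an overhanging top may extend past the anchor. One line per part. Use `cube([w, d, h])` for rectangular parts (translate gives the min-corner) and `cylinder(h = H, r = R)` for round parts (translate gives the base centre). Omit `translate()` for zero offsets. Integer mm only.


translate([423, 275, 0]) cylinder(h = 15, r = 113);
translate([423, 275, 15]) cylinder(h = 280, r = 59);
translate([423, 275, 295]) cylinder(h = 15, r = 113);


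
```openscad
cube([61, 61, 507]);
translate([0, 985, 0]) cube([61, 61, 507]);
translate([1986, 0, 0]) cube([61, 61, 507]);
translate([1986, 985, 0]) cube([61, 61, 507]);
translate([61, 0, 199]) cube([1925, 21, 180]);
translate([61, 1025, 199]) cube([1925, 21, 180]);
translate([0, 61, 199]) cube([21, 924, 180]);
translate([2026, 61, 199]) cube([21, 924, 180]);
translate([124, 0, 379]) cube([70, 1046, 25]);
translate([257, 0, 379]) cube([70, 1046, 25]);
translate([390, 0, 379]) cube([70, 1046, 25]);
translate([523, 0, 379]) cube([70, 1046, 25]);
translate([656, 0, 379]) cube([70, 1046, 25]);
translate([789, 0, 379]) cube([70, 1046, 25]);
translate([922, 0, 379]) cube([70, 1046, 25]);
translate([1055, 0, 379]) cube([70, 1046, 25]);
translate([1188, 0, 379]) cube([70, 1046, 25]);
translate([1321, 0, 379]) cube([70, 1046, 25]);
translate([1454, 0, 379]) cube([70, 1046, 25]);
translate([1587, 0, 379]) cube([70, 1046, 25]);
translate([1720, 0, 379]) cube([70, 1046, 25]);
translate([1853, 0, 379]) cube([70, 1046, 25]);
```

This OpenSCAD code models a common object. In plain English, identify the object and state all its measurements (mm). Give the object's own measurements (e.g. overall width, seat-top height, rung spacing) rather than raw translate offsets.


A bed frame 2047 mm long (x) by 1046 mm wide (y). Four 61×61 mm corner posts, 507 mm tall, at the corners of the footprint. Four rails of 21 mm thickness and 180 mm height run between adjacent posts with their undersides at z = 199 mm, their outer faces flush with the outside of the frame (the two x-running rails run between the posts' inner faces; the two y-running rails run between the posts' inner faces). 14 slats, each 70 mm wide (x) and 25 mm thick, lie across the top of the two x-running rails, running the full 1046 mm width of the frame in y; along x they sit between the end posts with a 63 mm gap after the −x posts and between neighbouring slats and before the +x posts.
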